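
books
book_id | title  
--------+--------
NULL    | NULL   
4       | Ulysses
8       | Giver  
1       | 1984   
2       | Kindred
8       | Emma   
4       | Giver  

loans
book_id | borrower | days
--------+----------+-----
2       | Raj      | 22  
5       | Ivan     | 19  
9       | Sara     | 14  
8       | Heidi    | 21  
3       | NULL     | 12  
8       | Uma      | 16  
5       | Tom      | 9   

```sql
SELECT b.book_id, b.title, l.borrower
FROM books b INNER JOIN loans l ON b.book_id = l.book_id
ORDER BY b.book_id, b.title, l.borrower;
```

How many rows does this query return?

INNER JOIN keeps only pairs where the ON condition holds.
Matching on b.book_id = l.book_id. A NULL in a compared column never satisfies the condition.
- b row (book_id=NULL): no match → dropped.
- b row (book_id=4): no match → dropped.
- b row (book_id=8): matches 2 l row(s) → 2 output row(s).
- b row (book_id=1): no match → dropped.
- b row (book_id=2): matches 1 l row(s) → 1 output row(s).
- b row (book_id=8): matches 2 l row(s) → 2 output row(s).
- b row (book_id=4): no match → dropped.
Total: 5 rows.

5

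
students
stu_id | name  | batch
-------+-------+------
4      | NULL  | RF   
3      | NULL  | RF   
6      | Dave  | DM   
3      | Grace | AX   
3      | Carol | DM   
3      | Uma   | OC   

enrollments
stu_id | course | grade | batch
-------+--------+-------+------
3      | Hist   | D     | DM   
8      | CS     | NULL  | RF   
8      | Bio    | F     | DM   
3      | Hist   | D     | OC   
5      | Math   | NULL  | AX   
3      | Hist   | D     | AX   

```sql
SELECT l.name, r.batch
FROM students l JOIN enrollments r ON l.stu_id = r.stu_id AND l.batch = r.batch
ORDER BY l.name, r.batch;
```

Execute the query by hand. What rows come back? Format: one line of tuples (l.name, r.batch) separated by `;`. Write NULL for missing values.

INNER JOIN keeps only pairs where the ON condition holds.
Matching on l.stu_id = r.stu_id AND l.batch = r.batch.
- l[0] stu_id=4, batch=RF → no match; dropped.
- l[1] stu_id=3, batch=RF → no match; dropped.
- l[2] stu_id=6, batch=DM → no match; dropped.
- l[3] stu_id=3, batch=AX → 1 match(es) in r → 1 row(s).
- l[4] stu_id=3, batch=DM → 1 match(es) in r → 1 row(s).
- l[5] stu_id=3, batch=OC → 1 match(es) in r → 1 row(s).
After projecting and ordering:
l.name | r.batch
Carol | DM
Grace | AX
Uma | OC

(Carol, DM); (Grace, AX); (Uma, OC)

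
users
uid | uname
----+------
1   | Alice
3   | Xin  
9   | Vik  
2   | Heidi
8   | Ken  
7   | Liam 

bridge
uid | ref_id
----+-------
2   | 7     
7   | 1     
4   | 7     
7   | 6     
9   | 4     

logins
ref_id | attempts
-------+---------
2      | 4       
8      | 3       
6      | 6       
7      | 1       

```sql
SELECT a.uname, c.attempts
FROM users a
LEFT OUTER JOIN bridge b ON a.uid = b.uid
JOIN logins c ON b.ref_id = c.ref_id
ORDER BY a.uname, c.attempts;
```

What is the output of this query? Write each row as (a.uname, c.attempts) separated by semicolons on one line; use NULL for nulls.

Joins associate left-to-right: users LEFT JOIN bridge on uid gives 7 intermediate row(s).
Then INNER JOIN `logins c` on ref_id: keep only rows whose b.ref_id appears in c.

(Heidi, 1); (Liam, 6)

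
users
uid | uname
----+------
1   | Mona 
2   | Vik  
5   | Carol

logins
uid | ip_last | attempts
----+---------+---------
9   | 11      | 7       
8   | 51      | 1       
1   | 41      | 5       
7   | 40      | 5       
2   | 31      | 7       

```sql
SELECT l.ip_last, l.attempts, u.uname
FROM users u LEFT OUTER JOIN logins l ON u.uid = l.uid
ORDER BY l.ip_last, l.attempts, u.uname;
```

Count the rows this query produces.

3

LEFT JOIN keeps every row from `users`; unmatched rows get NULL for `logins`'s columns.
Matching on u.uid = l.uid.
- u (uid=1) pairs with 1 row(s) of l.
- u (uid=2) pairs with 1 row(s) of l.
- u (uid=5) has no partner → padded with NULL.
Total: 2 matched + 1 padded = 3 rows.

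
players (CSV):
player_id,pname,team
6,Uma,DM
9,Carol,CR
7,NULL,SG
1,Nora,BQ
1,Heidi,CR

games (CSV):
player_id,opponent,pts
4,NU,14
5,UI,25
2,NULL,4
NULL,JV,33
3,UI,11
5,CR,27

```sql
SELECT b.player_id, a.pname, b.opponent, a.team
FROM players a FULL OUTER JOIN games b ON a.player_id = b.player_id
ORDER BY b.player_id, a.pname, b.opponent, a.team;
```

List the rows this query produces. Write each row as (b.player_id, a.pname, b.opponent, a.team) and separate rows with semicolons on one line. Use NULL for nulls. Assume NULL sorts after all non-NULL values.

(2, NULL, NULL, NULL); (3, NULL, UI, NULL); (4, NULL, NU, NULL); (5, NULL, CR, NULL); (5, NULL, UI, NULL); (NULL, Carol, NULL, CR); (NULL, Heidi, NULL, CR); (NULL, Nora, NULL, BQ); (NULL, Uma, NULL, DM); (NULL, NULL, JV, NULL); (NULL, NULL, NULL, SG)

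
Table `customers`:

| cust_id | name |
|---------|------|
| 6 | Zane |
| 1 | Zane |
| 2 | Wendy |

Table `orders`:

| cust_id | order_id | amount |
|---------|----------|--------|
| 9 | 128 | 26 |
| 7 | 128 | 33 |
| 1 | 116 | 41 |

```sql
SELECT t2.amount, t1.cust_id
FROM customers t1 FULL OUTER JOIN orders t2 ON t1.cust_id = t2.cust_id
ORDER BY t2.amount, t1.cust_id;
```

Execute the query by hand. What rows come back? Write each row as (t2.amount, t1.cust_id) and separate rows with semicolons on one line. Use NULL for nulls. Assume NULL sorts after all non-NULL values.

(26, NULL); (33, NULL); (41, 1); (NULL, 2); (NULL, 6)

FULL OUTER JOIN keeps every row from both sides; unmatched rows get NULL for the other side's columns.
Matching on t1.cust_id = t2.cust_id.
- t1 row (cust_id=6): no match → kept, t2 columns NULL.
- t1 row (cust_id=1): matches 1 t2 row(s) → 1 output row(s).
- t1 row (cust_id=2): no match → kept, t2 columns NULL.
- 2 t2 row(s) had no t1 match → kept, t1 columns NULL.
After projecting and ordering:
t2.amount | t1.cust_id
26 | NULL
33 | NULL
41 | 1
NULL | 2
NULL | 6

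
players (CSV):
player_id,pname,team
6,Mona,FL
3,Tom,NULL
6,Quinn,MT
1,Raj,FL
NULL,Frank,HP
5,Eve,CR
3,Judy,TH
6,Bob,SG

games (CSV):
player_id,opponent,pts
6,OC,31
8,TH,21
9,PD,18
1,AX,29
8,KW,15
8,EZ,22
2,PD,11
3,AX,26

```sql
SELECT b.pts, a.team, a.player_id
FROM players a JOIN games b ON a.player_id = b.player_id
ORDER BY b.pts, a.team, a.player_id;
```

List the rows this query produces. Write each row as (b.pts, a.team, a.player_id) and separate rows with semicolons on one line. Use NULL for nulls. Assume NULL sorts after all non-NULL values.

(26, TH, 3); (26, NULL, 3); (29, FL, 1); (31, FL, 6); (31, MT, 6); (31, SG, 6)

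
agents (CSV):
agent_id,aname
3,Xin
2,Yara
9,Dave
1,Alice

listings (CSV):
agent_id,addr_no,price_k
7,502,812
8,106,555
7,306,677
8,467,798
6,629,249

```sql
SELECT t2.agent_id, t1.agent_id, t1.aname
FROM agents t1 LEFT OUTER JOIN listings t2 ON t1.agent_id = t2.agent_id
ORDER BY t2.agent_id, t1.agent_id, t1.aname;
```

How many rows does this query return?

4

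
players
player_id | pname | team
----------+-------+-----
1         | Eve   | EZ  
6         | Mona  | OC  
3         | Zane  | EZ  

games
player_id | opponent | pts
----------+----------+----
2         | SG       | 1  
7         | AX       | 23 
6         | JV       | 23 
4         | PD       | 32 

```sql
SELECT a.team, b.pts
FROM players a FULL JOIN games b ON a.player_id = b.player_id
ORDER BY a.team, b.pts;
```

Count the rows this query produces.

FULL OUTER JOIN keeps every row from both sides; unmatched rows get NULL for the other side's columns.
Matching on a.player_id = b.player_id.
- a row (player_id=1): no match → kept, b columns NULL.
- a row (player_id=6): matches 1 b row(s) → 1 output row(s).
- a row (player_id=3): no match → kept, b columns NULL.
- 3 b row(s) had no a match → kept, a columns NULL.
Total: 1 matched + 5 padded = 6 rows.

6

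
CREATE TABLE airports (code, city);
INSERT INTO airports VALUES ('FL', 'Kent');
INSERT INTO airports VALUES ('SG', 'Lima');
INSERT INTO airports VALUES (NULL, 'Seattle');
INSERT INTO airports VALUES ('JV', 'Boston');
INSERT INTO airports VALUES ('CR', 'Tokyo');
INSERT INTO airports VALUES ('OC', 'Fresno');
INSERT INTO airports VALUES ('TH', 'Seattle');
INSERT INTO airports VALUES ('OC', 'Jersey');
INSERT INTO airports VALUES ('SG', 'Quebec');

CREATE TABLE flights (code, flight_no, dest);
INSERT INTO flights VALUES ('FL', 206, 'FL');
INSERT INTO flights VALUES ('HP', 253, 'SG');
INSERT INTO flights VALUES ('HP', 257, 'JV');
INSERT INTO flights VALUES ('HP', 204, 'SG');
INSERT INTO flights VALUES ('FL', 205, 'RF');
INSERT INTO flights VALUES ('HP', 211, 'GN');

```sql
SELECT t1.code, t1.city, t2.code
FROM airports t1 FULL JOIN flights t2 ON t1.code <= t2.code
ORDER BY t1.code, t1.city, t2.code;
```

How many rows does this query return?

19

FULL OUTER JOIN keeps every row from both sides; unmatched rows get NULL for the other side's columns.
Matching on t1.code <= t2.code. A NULL in a compared column never satisfies the condition.
- code=FL: 6 matching t2 row(s), so 6 row(s) emitted.
- code=SG: no t2 row matches, row kept with t2 columns NULL.
- code=NULL: no t2 row matches, row kept with t2 columns NULL.
- code=JV: no t2 row matches, row kept with t2 columns NULL.
- code=CR: 6 matching t2 row(s), so 6 row(s) emitted.
- code=OC: no t2 row matches, row kept with t2 columns NULL.
- code=TH: no t2 row matches, row kept with t2 columns NULL.
- code=OC: no t2 row matches, row kept with t2 columns NULL.
- code=SG: no t2 row matches, row kept with t2 columns NULL.
Total: 12 matched + 7 padded = 19 rows.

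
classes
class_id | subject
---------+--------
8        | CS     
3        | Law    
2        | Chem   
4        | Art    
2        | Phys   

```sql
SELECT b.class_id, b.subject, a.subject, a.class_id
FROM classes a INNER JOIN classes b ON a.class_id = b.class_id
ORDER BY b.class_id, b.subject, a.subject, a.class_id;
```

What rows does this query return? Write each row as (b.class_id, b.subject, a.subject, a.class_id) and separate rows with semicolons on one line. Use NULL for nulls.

(2, Chem, Chem, 2); (2, Chem, Phys, 2); (2, Phys, Chem, 2); (2, Phys, Phys, 2); (3, Law, Law, 3); (4, Art, Art, 4); (8, CS, CS, 8)

INNER JOIN keeps only pairs where the ON condition holds.
Matching on a.class_id = b.class_id.
- class_id=8: 1 matching b row(s), so 1 row(s) emitted.
- class_id=3: 1 matching b row(s), so 1 row(s) emitted.
- class_id=2: 2 matching b row(s), so 2 row(s) emitted.
- class_id=4: 1 matching b row(s), so 1 row(s) emitted.
- class_id=2: 2 matching b row(s), so 2 row(s) emitted.
After projecting and ordering:
b.class_id | b.subject | a.subject | a.class_id
2 | Chem | Chem | 2
2 | Chem | Phys | 2
2 | Phys | Chem | 2
2 | Phys | Phys | 2
3 | Law | Law | 3
4 | Art | Art | 4
8 | CS | CS | 8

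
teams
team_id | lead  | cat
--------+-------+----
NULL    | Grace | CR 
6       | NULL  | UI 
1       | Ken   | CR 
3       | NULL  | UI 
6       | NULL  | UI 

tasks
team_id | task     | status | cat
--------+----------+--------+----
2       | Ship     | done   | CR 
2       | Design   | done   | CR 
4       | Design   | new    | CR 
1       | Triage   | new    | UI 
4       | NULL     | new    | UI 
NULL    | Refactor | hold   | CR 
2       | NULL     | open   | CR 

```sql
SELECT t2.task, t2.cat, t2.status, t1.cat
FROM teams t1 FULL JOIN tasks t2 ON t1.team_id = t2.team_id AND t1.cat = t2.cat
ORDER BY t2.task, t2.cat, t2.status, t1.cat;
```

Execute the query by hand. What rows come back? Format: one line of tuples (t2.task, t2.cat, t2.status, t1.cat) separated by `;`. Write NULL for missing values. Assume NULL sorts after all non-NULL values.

(Design, CR, done, NULL); (Design, CR, new, NULL); (Refactor, CR, hold, NULL); (Ship, CR, done, NULL); (Triage, UI, new, NULL); (NULL, CR, open, NULL); (NULL, UI, new, NULL); (NULL, NULL, NULL, CR); (NULL, NULL, NULL, CR); (NULL, NULL, NULL, UI); (NULL, NULL, NULL, UI); (NULL, NULL, NULL, UI)

FULL OUTER JOIN keeps every row from both sides; unmatched rows get NULL for the other side's columns.
Matching on t1.team_id = t2.team_id AND t1.cat = t2.cat. A NULL in a compared column never satisfies the condition.
- t1[0] team_id=NULL, cat=CR → no match; kept with NULLs on the t2 side.
- t1[1] team_id=6, cat=UI → no match; kept with NULLs on the t2 side.
- t1[2] team_id=1, cat=CR → no match; kept with NULLs on the t2 side.
- t1[3] team_id=3, cat=UI → no match; kept with NULLs on the t2 side.
- t1[4] team_id=6, cat=UI → no match; kept with NULLs on the t2 side.
- 7 row(s) from t2 found no t1 partner → padded with NULL.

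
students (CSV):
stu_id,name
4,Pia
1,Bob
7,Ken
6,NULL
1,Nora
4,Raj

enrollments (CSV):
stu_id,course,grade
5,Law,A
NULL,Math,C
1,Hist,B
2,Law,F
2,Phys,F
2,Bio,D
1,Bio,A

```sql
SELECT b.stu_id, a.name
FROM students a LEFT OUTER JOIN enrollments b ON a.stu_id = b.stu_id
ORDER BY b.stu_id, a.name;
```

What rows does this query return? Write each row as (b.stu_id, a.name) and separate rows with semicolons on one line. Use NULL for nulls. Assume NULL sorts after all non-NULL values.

(1, Bob); (1, Bob); (1, Nora); (1, Nora); (NULL, Ken); (NULL, Pia); (NULL, Raj); (NULL, NULL)

LEFT JOIN keeps every row from `students`; unmatched rows get NULL for `enrollments`'s columns.
Matching on a.stu_id = b.stu_id. A NULL in a compared column never satisfies the condition.
- a[0] stu_id=4 → no match; kept with NULLs on the b side.
- a[1] stu_id=1 → 2 match(es) in b → 2 row(s).
- a[2] stu_id=7 → no match; kept with NULLs on the b side.
- a[3] stu_id=6 → no match; kept with NULLs on the b side.
- a[4] stu_id=1 → 2 match(es) in b → 2 row(s).
- a[5] stu_id=4 → no match; kept with NULLs on the b side.
After projecting and ordering:
b.stu_id | a.name
1 | Bob
1 | Bob
1 | Nora
1 | Nora
NULL | Ken
NULL | Pia
NULL | Raj
NULL | NULL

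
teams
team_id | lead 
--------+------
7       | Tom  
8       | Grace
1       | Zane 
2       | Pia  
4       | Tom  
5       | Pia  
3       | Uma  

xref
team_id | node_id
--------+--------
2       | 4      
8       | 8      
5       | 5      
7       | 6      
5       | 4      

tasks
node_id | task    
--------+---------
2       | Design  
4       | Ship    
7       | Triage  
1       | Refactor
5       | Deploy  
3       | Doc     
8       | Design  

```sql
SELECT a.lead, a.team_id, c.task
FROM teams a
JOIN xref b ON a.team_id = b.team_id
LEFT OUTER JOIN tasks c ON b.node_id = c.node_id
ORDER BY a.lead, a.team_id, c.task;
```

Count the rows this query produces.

5

Step 1 — a INNER JOIN b on team_id → 5 row(s).
Then LEFT JOIN `tasks c` on node_id: each of those 5 rows is kept; rows whose b.node_id has no match in c get NULL for c's columns.
Result: 5 row(s).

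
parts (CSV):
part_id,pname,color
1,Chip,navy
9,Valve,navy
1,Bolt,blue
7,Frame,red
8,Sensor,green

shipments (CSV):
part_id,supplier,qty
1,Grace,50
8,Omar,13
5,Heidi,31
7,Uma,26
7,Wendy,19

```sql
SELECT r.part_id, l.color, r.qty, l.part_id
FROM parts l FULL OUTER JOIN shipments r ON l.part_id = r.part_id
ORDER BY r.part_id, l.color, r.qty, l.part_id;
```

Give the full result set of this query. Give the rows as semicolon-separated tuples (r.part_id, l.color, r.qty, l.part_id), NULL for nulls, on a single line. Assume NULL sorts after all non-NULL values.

(1, blue, 50, 1); (1, navy, 50, 1); (5, NULL, 31, NULL); (7, red, 19, 7); (7, red, 26, 7); (8, green, 13, 8); (NULL, navy, NULL, 9)

FULL OUTER JOIN keeps every row from both sides; unmatched rows get NULL for the other side's columns.
Matching on l.part_id = r.part_id.
- l[0] part_id=1 → 1 match(es) in r → 1 row(s).
- l[1] part_id=9 → no match; kept with NULLs on the r side.
- l[2] part_id=1 → 1 match(es) in r → 1 row(s).
- l[3] part_id=7 → 2 match(es) in r → 2 row(s).
- l[4] part_id=8 → 1 match(es) in r → 1 row(s).
- 1 r row(s) had no l match → kept, l columns NULL.
After projecting and ordering:
r.part_id | l.color | r.qty | l.part_id
1 | blue | 50 | 1
1 | navy | 50 | 1
5 | NULL | 31 | NULL
7 | red | 19 | 7
7 | red | 26 | 7
8 | green | 13 | 8
NULL | navy | NULL | 9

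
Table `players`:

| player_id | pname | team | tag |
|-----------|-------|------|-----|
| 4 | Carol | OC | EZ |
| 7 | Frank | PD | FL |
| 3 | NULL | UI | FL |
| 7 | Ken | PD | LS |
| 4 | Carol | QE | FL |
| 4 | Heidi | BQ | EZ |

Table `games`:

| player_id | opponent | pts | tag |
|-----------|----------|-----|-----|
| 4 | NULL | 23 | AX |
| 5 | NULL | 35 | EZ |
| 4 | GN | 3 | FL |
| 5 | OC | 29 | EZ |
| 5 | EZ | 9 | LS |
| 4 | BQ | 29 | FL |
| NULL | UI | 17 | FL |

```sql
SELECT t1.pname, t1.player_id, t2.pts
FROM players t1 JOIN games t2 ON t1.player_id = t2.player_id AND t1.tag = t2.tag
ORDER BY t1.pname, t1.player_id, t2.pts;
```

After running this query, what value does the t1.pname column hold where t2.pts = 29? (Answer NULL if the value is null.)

Carol

INNER JOIN keeps only pairs where the ON condition holds.
Matching on t1.player_id = t2.player_id AND t1.tag = t2.tag. A NULL in a compared column never satisfies the condition.
Matched pairs: 2.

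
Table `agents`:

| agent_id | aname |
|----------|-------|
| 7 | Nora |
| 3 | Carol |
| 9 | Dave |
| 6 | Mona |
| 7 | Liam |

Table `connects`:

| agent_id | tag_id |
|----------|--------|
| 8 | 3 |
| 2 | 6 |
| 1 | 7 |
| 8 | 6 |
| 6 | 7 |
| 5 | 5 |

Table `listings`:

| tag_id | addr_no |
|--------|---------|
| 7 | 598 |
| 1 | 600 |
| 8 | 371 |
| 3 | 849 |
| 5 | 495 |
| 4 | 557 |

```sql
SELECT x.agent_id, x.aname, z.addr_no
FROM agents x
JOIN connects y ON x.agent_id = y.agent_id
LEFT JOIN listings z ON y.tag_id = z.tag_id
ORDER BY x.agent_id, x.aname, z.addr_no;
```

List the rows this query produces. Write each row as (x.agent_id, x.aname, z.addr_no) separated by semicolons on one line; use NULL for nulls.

(6, Mona, 598)

Step 1 — x INNER JOIN y on agent_id → 1 row(s).
Then LEFT JOIN `listings z` on tag_id: each of those 1 rows is kept; rows whose y.tag_id has no match in z get NULL for z's columns.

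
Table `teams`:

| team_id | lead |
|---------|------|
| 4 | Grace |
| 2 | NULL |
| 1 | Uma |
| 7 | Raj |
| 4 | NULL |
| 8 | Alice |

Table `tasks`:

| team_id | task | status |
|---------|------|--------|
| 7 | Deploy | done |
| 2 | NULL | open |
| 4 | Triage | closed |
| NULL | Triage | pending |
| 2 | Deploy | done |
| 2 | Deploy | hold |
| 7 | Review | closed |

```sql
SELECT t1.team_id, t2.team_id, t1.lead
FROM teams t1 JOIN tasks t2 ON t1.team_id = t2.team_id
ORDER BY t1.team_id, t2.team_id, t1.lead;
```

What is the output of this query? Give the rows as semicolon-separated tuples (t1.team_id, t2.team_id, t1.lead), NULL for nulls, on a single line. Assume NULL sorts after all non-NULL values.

INNER JOIN keeps only pairs where the ON condition holds.
Matching on t1.team_id = t2.team_id. A NULL in a compared column never satisfies the condition.
- t1[0] team_id=4 → 1 match(es) in t2 → 1 row(s).
- t1[1] team_id=2 → 3 match(es) in t2 → 3 row(s).
- t1[2] team_id=1 → no match; dropped.
- t1[3] team_id=7 → 2 match(es) in t2 → 2 row(s).
- t1[4] team_id=4 → 1 match(es) in t2 → 1 row(s).
- t1[5] team_id=8 → no match; dropped.
After projecting and ordering:
t1.team_id | t2.team_id | t1.lead
2 | 2 | NULL
2 | 2 | NULL
2 | 2 | NULL
4 | 4 | Grace
4 | 4 | NULL
7 | 7 | Raj
7 | 7 | Raj

(2, 2, NULL); (2, 2, NULL); (2, 2, NULL); (4, 4, Grace); (4, 4, NULL); (7, 7, Raj); (7, 7, Raj)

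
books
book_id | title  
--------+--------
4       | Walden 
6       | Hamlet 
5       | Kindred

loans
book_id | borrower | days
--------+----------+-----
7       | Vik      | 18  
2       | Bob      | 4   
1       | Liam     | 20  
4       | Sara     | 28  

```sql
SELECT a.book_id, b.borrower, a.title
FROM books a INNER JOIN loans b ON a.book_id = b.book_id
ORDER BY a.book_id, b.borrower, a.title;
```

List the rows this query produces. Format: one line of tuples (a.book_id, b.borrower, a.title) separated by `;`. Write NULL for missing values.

(4, Sara, Walden)

INNER JOIN keeps only pairs where the ON condition holds.
Matching on a.book_id = b.book_id.
- a (book_id=4) pairs with 1 row(s) of b.
- a (book_id=6) has no partner → excluded.
- a (book_id=5) has no partner → excluded.
After projecting and ordering:
a.book_id | b.borrower | a.title
4 | Sara | Walden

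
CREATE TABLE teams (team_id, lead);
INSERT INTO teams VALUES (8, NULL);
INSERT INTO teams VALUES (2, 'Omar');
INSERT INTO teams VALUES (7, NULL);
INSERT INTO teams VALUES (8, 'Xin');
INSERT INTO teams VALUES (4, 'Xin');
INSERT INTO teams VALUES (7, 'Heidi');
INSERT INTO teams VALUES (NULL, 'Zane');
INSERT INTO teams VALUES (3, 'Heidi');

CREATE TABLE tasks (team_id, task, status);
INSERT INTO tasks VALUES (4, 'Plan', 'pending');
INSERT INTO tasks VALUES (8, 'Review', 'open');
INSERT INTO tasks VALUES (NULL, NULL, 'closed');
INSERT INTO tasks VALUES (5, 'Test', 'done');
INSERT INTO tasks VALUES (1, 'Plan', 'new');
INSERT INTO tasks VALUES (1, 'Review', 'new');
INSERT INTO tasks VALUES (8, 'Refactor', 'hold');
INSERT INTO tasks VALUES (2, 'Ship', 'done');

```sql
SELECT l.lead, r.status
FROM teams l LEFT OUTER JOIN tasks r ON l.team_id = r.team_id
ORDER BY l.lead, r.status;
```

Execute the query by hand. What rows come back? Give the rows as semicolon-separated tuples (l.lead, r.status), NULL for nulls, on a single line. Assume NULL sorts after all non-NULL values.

(Heidi, NULL); (Heidi, NULL); (Omar, done); (Xin, hold); (Xin, open); (Xin, pending); (Zane, NULL); (NULL, hold); (NULL, open); (NULL, NULL)

LEFT JOIN keeps every row from `teams`; unmatched rows get NULL for `tasks`'s columns.
Matching on l.team_id = r.team_id. A NULL in a compared column never satisfies the condition.
- l (team_id=8) pairs with 2 row(s) of r.
- l (team_id=2) pairs with 1 row(s) of r.
- l (team_id=7) has no partner → padded with NULL.
- l (team_id=8) pairs with 2 row(s) of r.
- l (team_id=4) pairs with 1 row(s) of r.
- l (team_id=7) has no partner → padded with NULL.
- l (team_id=NULL) has no partner → padded with NULL.
- l (team_id=3) has no partner → padded with NULL.
After projecting and ordering:
l.lead | r.status
Heidi | NULL
Heidi | NULL
Omar | done
Xin | hold
Xin | open
Xin | pending
Zane | NULL
NULL | hold
NULL | open
NULL | NULL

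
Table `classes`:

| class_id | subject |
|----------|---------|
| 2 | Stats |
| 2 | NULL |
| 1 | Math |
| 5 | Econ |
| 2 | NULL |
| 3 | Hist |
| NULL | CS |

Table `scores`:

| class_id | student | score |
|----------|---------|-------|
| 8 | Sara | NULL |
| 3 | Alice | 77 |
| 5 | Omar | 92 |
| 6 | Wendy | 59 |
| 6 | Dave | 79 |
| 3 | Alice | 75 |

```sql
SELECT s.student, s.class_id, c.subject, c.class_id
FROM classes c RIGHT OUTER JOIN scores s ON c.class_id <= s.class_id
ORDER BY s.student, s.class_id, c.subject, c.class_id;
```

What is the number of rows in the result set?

RIGHT JOIN keeps every row from `scores`; unmatched rows get NULL for `classes`'s columns.
Matching on c.class_id <= s.class_id. A NULL in a compared column never satisfies the condition.
- c row (class_id=2): matches 6 s row(s) → 6 output row(s).
- c row (class_id=2): matches 6 s row(s) → 6 output row(s).
- c row (class_id=1): matches 6 s row(s) → 6 output row(s).
- c row (class_id=5): matches 4 s row(s) → 4 output row(s).
- c row (class_id=2): matches 6 s row(s) → 6 output row(s).
- c row (class_id=3): matches 6 s row(s) → 6 output row(s).
- c row (class_id=NULL): no match.
- every s row matched at least one c row.
Total: 34 rows.

34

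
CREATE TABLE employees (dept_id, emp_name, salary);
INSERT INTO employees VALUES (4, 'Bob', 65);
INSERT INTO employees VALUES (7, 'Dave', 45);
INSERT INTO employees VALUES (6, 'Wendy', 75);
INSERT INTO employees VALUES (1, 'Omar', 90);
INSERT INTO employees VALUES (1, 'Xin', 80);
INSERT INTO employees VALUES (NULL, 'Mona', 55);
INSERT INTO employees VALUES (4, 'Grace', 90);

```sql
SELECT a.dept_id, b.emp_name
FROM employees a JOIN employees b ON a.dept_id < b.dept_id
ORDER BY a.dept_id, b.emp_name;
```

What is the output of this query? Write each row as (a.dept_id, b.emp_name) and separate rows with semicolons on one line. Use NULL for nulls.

INNER JOIN keeps only pairs where the ON condition holds.
Matching on a.dept_id < b.dept_id. A NULL in a compared column never satisfies the condition.
- a[0] dept_id=4 → 2 match(es) in b → 2 row(s).
- a[1] dept_id=7 → no match; dropped.
- a[2] dept_id=6 → 1 match(es) in b → 1 row(s).
- a[3] dept_id=1 → 4 match(es) in b → 4 row(s).
- a[4] dept_id=1 → 4 match(es) in b → 4 row(s).
- a[5] dept_id=NULL → no match; dropped.
- a[6] dept_id=4 → 2 match(es) in b → 2 row(s).

(1, Bob); (1, Bob); (1, Dave); (1, Dave); (1, Grace); (1, Grace); (1, Wendy); (1, Wendy); (4, Dave); (4, Dave); (4, Wendy); (4, Wendy); (6, Dave)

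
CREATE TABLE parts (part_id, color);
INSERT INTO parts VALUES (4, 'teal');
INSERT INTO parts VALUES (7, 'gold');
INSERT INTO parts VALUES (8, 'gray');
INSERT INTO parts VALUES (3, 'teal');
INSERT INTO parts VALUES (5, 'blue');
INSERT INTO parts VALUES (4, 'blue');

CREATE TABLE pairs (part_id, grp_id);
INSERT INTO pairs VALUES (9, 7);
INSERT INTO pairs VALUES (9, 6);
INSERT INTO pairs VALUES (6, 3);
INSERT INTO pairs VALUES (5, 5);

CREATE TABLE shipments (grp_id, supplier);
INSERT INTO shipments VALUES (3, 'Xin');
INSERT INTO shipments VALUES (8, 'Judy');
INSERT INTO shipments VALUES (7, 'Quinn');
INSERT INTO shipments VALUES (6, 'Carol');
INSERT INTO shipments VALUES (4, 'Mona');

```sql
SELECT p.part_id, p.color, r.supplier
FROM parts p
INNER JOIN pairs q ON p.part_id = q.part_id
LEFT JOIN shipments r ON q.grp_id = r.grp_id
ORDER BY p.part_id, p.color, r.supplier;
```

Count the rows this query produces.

1

Joins associate left-to-right: parts INNER JOIN pairs on part_id gives 1 intermediate row(s).
Then LEFT JOIN `shipments r` on grp_id: each of those 1 rows is kept; rows whose q.grp_id has no match in r get NULL for r's columns.
Result: 1 row(s).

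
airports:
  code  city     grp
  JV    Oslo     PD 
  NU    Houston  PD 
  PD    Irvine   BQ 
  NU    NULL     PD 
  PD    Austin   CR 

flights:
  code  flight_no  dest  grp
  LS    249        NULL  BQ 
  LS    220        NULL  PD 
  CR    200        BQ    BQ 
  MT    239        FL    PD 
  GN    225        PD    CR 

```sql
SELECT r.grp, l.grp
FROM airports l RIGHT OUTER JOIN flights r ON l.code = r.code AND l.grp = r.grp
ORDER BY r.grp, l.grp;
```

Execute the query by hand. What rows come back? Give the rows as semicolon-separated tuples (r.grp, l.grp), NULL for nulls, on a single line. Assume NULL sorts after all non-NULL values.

RIGHT JOIN keeps every row from `flights`; unmatched rows get NULL for `airports`'s columns.
Matching on l.code = r.code AND l.grp = r.grp.
- l[0] code=JV, grp=PD → no match.
- l[1] code=NU, grp=PD → no match.
- l[2] code=PD, grp=BQ → no match.
- l[3] code=NU, grp=PD → no match.
- l[4] code=PD, grp=CR → no match.
- plus 5 unmatched r row(s), each kept with NULL l columns.
After projecting and ordering:
r.grp | l.grp
BQ | NULL
BQ | NULL
CR | NULL
PD | NULL
PD | NULL

(BQ, NULL); (BQ, NULL); (CR, NULL); (PD, NULL); (PD, NULL)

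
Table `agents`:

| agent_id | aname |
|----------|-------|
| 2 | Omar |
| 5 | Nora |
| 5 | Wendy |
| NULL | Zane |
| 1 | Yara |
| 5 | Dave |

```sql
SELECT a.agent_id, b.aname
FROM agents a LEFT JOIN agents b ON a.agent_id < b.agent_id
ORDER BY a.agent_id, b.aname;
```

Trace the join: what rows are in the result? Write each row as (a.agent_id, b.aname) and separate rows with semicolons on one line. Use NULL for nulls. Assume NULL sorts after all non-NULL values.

LEFT JOIN keeps every row from `agents a`; unmatched rows get NULL for `agents b`'s columns.
Matching on a.agent_id < b.agent_id. A NULL in a compared column never satisfies the condition.
Matched pairs: 7; unmatched a rows kept: 4.

(1, Dave); (1, Nora); (1, Omar); (1, Wendy); (2, Dave); (2, Nora); (2, Wendy); (5, NULL); (5, NULL); (5, NULL); (NULL, NULL)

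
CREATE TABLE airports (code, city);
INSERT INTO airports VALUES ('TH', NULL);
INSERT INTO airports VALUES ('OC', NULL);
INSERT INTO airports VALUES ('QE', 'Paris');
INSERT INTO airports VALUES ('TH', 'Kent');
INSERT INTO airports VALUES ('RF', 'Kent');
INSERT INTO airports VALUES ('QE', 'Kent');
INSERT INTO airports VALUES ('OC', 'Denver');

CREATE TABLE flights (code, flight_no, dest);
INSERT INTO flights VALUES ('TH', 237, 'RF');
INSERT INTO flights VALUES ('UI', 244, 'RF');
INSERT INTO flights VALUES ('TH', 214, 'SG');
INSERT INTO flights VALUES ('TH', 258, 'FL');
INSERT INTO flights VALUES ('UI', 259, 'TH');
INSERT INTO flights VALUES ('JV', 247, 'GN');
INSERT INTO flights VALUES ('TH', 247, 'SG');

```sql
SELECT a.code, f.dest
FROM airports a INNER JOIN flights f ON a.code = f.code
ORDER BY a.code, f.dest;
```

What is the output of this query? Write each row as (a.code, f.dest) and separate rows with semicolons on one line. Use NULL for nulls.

INNER JOIN keeps only pairs where the ON condition holds.
Matching on a.code = f.code.
Matched pairs: 8.

(TH, FL); (TH, FL); (TH, RF); (TH, RF); (TH, SG); (TH, SG); (TH, SG); (TH, SG)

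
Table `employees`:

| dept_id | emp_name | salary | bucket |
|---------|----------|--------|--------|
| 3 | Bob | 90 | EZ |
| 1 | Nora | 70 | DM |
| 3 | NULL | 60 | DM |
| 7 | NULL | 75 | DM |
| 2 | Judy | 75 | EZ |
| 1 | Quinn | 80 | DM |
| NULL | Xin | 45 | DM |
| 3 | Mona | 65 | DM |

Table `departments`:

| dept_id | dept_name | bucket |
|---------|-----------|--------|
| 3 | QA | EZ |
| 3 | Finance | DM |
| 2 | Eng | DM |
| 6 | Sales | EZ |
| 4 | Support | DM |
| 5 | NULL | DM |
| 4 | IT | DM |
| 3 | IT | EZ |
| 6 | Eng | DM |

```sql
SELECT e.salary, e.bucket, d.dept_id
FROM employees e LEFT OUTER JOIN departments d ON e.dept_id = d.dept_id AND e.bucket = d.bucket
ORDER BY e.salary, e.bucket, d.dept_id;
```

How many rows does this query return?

9

LEFT JOIN keeps every row from `employees`; unmatched rows get NULL for `departments`'s columns.
Matching on e.dept_id = d.dept_id AND e.bucket = d.bucket. A NULL in a compared column never satisfies the condition.
- e (dept_id=3, bucket=EZ) pairs with 2 row(s) of d.
- e (dept_id=1, bucket=DM) has no partner → padded with NULL.
- e (dept_id=3, bucket=DM) pairs with 1 row(s) of d.
- e (dept_id=7, bucket=DM) has no partner → padded with NULL.
- e (dept_id=2, bucket=EZ) has no partner → padded with NULL.
- e (dept_id=1, bucket=DM) has no partner → padded with NULL.
- e (dept_id=NULL, bucket=DM) has no partner → padded with NULL.
- e (dept_id=3, bucket=DM) pairs with 1 row(s) of d.
Total: 4 matched + 5 padded = 9 rows.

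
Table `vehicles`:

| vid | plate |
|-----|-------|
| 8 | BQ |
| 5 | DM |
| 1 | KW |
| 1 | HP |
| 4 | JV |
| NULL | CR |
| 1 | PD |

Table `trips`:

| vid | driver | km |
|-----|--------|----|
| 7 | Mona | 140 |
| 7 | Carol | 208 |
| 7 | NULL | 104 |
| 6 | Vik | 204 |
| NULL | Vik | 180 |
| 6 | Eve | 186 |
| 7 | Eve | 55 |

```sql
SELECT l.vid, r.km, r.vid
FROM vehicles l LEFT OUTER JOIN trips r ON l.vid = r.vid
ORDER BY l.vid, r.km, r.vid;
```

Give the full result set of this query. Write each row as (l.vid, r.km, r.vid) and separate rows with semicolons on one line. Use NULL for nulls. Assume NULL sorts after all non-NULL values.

(1, NULL, NULL); (1, NULL, NULL); (1, NULL, NULL); (4, NULL, NULL); (5, NULL, NULL); (8, NULL, NULL); (NULL, NULL, NULL)

LEFT JOIN keeps every row from `vehicles`; unmatched rows get NULL for `trips`'s columns.
Matching on l.vid = r.vid. A NULL in a compared column never satisfies the condition.
- l (vid=8) has no partner → padded with NULL.
- l (vid=5) has no partner → padded with NULL.
- l (vid=1) has no partner → padded with NULL.
- l (vid=1) has no partner → padded with NULL.
- l (vid=4) has no partner → padded with NULL.
- l (vid=NULL) has no partner → padded with NULL.
- l (vid=1) has no partner → padded with NULL.
After projecting and ordering:
l.vid | r.km | r.vid
1 | NULL | NULL
1 | NULL | NULL
1 | NULL | NULL
4 | NULL | NULL
5 | NULL | NULL
8 | NULL | NULL
NULL | NULL | NULL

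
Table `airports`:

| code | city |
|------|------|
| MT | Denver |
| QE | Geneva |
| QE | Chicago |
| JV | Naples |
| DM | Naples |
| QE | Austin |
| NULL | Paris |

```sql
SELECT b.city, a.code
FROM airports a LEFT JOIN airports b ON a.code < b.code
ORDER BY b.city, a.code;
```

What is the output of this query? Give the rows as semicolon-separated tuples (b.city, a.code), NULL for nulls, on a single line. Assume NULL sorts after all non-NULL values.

LEFT JOIN keeps every row from `airports a`; unmatched rows get NULL for `airports b`'s columns.
Matching on a.code < b.code. A NULL in a compared column never satisfies the condition.
- a (code=MT) pairs with 3 row(s) of b.
- a (code=QE) has no partner → padded with NULL.
- a (code=QE) has no partner → padded with NULL.
- a (code=JV) pairs with 4 row(s) of b.
- a (code=DM) pairs with 5 row(s) of b.
- a (code=QE) has no partner → padded with NULL.
- a (code=NULL) has no partner → padded with NULL.

(Austin, DM); (Austin, JV); (Austin, MT); (Chicago, DM); (Chicago, JV); (Chicago, MT); (Denver, DM); (Denver, JV); (Geneva, DM); (Geneva, JV); (Geneva, MT); (Naples, DM); (NULL, QE); (NULL, QE); (NULL, QE); (NULL, NULL)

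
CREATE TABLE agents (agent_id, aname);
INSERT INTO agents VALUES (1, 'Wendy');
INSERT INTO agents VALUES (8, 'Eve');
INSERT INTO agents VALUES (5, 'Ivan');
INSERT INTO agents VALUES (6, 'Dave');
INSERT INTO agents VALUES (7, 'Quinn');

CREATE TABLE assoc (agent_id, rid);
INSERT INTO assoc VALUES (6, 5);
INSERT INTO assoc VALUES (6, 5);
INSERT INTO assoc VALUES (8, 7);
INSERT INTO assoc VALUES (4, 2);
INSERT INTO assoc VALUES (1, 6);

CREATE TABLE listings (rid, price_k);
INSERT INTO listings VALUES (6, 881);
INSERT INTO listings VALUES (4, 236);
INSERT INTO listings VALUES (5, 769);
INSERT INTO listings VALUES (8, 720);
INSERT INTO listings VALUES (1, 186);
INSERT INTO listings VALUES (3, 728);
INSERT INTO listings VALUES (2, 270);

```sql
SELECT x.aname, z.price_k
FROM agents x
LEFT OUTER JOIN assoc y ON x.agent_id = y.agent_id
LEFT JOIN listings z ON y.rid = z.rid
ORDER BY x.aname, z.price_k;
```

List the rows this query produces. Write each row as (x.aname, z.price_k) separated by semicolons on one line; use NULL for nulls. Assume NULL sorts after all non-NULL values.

(Dave, 769); (Dave, 769); (Eve, NULL); (Ivan, NULL); (Quinn, NULL); (Wendy, 881)

Evaluate left to right. First `agents x LEFT JOIN assoc y` on agent_id: 6 row(s).
Then LEFT JOIN `listings z` on rid: each of those 6 rows is kept; rows whose y.rid has no match in z get NULL for z's columns.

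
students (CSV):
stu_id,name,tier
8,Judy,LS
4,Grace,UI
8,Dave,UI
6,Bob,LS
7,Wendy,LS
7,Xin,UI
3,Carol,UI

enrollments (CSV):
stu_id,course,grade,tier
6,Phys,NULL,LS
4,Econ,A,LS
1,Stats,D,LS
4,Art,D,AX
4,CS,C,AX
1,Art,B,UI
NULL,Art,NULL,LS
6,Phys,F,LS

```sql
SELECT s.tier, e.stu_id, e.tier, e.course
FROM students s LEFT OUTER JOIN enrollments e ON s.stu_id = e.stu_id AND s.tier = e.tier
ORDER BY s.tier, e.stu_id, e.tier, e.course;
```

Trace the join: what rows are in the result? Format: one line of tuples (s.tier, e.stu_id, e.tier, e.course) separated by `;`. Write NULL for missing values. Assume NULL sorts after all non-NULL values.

LEFT JOIN keeps every row from `students`; unmatched rows get NULL for `enrollments`'s columns.
Matching on s.stu_id = e.stu_id AND s.tier = e.tier. A NULL in a compared column never satisfies the condition.
Matched pairs: 2; unmatched s rows kept: 6.

(LS, 6, LS, Phys); (LS, 6, LS, Phys); (LS, NULL, NULL, NULL); (LS, NULL, NULL, NULL); (UI, NULL, NULL, NULL); (UI, NULL, NULL, NULL); (UI, NULL, NULL, NULL); (UI, NULL, NULL, NULL)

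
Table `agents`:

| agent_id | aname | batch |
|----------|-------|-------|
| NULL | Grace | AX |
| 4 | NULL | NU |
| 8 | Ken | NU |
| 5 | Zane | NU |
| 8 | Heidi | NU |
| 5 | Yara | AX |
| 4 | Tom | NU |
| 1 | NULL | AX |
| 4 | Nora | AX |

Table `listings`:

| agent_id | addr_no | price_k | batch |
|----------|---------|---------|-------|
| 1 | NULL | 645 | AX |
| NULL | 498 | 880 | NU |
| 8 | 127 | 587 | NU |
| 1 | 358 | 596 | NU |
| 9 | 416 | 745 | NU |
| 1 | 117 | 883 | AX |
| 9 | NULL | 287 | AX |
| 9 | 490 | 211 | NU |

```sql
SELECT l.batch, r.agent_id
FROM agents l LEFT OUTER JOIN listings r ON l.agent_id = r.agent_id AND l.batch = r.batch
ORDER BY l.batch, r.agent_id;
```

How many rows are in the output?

10

LEFT JOIN keeps every row from `agents`; unmatched rows get NULL for `listings`'s columns.
Matching on l.agent_id = r.agent_id AND l.batch = r.batch. A NULL in a compared column never satisfies the condition.
- l[0] agent_id=NULL, batch=AX → no match; kept with NULLs on the r side.
- l[1] agent_id=4, batch=NU → no match; kept with NULLs on the r side.
- l[2] agent_id=8, batch=NU → 1 match(es) in r → 1 row(s).
- l[3] agent_id=5, batch=NU → no match; kept with NULLs on the r side.
- l[4] agent_id=8, batch=NU → 1 match(es) in r → 1 row(s).
- l[5] agent_id=5, batch=AX → no match; kept with NULLs on the r side.
- l[6] agent_id=4, batch=NU → no match; kept with NULLs on the r side.
- l[7] agent_id=1, batch=AX → 2 match(es) in r → 2 row(s).
- l[8] agent_id=4, batch=AX → no match; kept with NULLs on the r side.
Total: 4 matched + 6 padded = 10 rows.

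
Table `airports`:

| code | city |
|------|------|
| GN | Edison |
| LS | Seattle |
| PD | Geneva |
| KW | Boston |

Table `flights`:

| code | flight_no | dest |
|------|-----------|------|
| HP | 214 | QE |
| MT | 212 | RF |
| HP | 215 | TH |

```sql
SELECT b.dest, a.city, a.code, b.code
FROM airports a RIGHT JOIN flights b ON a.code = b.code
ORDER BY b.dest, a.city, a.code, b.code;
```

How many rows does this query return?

RIGHT JOIN keeps every row from `flights`; unmatched rows get NULL for `airports`'s columns.
Matching on a.code = b.code.
Matched pairs: 0; unmatched b rows kept: 3.
Total: 0 matched + 3 padded = 3 rows.

3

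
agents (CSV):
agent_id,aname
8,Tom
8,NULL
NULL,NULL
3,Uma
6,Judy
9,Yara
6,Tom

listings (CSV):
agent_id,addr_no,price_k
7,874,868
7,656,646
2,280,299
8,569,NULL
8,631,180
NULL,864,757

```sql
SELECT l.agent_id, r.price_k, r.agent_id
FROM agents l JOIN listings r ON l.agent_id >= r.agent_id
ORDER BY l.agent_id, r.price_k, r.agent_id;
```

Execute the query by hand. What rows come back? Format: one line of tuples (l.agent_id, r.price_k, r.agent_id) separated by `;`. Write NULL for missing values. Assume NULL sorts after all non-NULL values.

(3, 299, 2); (6, 299, 2); (6, 299, 2); (8, 180, 8); (8, 180, 8); (8, 299, 2); (8, 299, 2); (8, 646, 7); (8, 646, 7); (8, 868, 7); (8, 868, 7); (8, NULL, 8); (8, NULL, 8); (9, 180, 8); (9, 299, 2); (9, 646, 7); (9, 868, 7); (9, NULL, 8)

INNER JOIN keeps only pairs where the ON condition holds.
Matching on l.agent_id >= r.agent_id. A NULL in a compared column never satisfies the condition.
Matched pairs: 18.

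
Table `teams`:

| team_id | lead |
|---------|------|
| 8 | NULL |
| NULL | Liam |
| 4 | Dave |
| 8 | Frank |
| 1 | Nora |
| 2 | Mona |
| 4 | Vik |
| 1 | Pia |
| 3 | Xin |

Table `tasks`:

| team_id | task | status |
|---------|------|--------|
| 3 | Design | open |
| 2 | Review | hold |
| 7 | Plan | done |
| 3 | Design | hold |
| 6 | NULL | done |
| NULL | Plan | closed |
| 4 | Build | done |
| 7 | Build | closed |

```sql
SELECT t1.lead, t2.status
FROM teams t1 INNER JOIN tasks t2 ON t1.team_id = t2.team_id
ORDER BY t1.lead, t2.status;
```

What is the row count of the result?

INNER JOIN keeps only pairs where the ON condition holds.
Matching on t1.team_id = t2.team_id. A NULL in a compared column never satisfies the condition.
- team_id=8: no matching t2 row, dropped.
- team_id=NULL: no matching t2 row, dropped.
- team_id=4: 1 matching t2 row(s), so 1 row(s) emitted.
- team_id=8: no matching t2 row, dropped.
- team_id=1: no matching t2 row, dropped.
- team_id=2: 1 matching t2 row(s), so 1 row(s) emitted.
- team_id=4: 1 matching t2 row(s), so 1 row(s) emitted.
- team_id=1: no matching t2 row, dropped.
- team_id=3: 2 matching t2 row(s), so 2 row(s) emitted.
Total: 5 rows.

5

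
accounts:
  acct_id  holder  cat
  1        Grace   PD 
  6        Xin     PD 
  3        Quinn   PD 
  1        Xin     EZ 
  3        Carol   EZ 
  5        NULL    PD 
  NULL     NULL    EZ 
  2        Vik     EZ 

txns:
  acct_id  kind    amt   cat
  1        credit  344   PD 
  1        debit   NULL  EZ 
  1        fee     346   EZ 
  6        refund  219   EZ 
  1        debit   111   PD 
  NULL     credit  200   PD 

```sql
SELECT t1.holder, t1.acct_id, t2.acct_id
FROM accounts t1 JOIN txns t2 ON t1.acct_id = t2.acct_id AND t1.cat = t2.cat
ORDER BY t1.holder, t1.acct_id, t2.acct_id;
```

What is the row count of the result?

INNER JOIN keeps only pairs where the ON condition holds.
Matching on t1.acct_id = t2.acct_id AND t1.cat = t2.cat. A NULL in a compared column never satisfies the condition.
- t1 row (acct_id=1, cat=PD): matches 2 t2 row(s) → 2 output row(s).
- t1 row (acct_id=6, cat=PD): no match → dropped.
- t1 row (acct_id=3, cat=PD): no match → dropped.
- t1 row (acct_id=1, cat=EZ): matches 2 t2 row(s) → 2 output row(s).
- t1 row (acct_id=3, cat=EZ): no match → dropped.
- t1 row (acct_id=5, cat=PD): no match → dropped.
- t1 row (acct_id=NULL, cat=EZ): no match → dropped.
- t1 row (acct_id=2, cat=EZ): no match → dropped.
Total: 4 rows.

4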